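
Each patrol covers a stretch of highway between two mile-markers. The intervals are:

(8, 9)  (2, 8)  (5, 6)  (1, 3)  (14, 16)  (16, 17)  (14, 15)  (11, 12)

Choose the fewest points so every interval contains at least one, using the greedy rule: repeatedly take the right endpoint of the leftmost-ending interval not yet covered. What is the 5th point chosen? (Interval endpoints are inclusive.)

Sort by right endpoint; whenever an interval is uncovered, place a point at its right end.
By right end: [1,3]  [5,6]  [2,8]  [8,9]  [11,12]  [14,15]  [14,16]  [16,17]
[1,3] uncovered → point at 3; [5,6] uncovered → point at 6; [8,9] uncovered → point at 9; [11,12] uncovered → point at 12; [14,15] uncovered → point at 15; [16,17] uncovered → point at 17.
Points: 3, 6, 9, 12, 15, 17 (6 total).

15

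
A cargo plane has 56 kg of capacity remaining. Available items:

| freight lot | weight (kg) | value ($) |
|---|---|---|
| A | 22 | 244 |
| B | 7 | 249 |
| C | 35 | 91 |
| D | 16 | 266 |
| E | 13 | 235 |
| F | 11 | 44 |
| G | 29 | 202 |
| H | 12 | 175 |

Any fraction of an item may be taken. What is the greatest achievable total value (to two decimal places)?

1013.73

Greedy by value/weight ratio, highest first.
Ratios (sorted): B 35.57, E 18.08, D 16.62, H 14.58, A 11.09, G 6.97, F 4.00, C 2.60
take B (7 @ 249); take E (13 @ 235); take D (16 @ 266); take H (12 @ 175); take 8/22 of A → 88.73. Capacity used 56/56.
Total value = 1013.73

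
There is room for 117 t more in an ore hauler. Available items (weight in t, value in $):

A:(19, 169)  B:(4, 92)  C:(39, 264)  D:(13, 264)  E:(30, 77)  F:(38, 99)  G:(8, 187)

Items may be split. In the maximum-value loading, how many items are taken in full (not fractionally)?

5

Order: G (187/8=23.38) > B (92/4=23.00) > D (264/13=20.31) > A (169/19=8.89) > C (264/39=6.77) > F (99/38=2.61) > E (77/30=2.57)
Fill: take G (8 @ 187) → take B (4 @ 92) → take D (13 @ 264) → take A (19 @ 169) → take C (39 @ 264) → take 34/38 of F → 88.58; 117/117 used.
5 item(s) taken whole; one partial (take 34/38 of F).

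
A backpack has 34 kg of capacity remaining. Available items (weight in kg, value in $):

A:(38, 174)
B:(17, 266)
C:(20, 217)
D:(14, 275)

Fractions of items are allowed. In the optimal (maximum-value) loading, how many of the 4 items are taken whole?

2

Sort by value per unit weight and fill in that order.
Ratios (sorted): D 19.64, B 15.65, C 10.85, A 4.58
take D (14 @ 275); take B (17 @ 266); take 3/20 of C → 32.55. Capacity used 34/34.
2 item(s) taken whole; one partial (take 3/20 of C).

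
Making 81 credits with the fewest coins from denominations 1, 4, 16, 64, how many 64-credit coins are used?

1

Use the largest denomination that fits, subtract, and repeat.
81 − 1×64→17 − 1×16→1 − 1×1→0
Count of 64: 1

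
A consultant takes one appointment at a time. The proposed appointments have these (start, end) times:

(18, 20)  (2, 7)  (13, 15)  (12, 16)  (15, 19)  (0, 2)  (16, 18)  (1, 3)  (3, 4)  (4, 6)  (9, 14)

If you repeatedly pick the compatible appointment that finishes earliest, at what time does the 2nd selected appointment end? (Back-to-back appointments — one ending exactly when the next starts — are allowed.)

4

By end time: (0,2), (1,3), (3,4), (4,6), (2,7), (9,14), (13,15), (12,16), (16,18), (15,19), (18,20).
Pick (0,2); next start ≥ 2 → (3,4); next start ≥ 4 → (4,6); next start ≥ 6 → (9,14); next start ≥ 14 → (16,18); next start ≥ 18 → (18,20).
Selected: (0,2) (3,4) (4,6) (9,14) (16,18) (18,20)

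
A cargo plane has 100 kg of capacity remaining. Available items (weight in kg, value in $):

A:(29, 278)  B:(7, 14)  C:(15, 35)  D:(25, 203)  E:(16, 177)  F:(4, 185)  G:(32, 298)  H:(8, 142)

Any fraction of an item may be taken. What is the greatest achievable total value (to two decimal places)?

1169.32

Order: F (185/4=46.25) > H (142/8=17.75) > E (177/16=11.06) > A (278/29=9.59) > G (298/32=9.31) > D (203/25=8.12) > C (35/15=2.33) > B (14/7=2.00)
Fill: take F (4 @ 185) → take H (8 @ 142) → take E (16 @ 177) → take A (29 @ 278) → take G (32 @ 298) → take 11/25 of D → 89.32; 100/100 used.
Total value = 1169.32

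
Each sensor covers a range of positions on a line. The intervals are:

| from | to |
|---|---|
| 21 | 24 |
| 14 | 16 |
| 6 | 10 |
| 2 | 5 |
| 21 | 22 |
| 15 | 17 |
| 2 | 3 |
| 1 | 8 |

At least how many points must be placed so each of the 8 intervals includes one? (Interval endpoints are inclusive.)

Sort by right endpoint; whenever an interval is uncovered, place a point at its right end.
By right end: [2,3]  [2,5]  [1,8]  [6,10]  [14,16]  [15,17]  [21,22]  [21,24]
[2,3] uncovered → point at 3; [6,10] uncovered → point at 10; [14,16] uncovered → point at 16; [21,22] uncovered → point at 22.
Points: 3, 10, 16, 22 (4 total).

4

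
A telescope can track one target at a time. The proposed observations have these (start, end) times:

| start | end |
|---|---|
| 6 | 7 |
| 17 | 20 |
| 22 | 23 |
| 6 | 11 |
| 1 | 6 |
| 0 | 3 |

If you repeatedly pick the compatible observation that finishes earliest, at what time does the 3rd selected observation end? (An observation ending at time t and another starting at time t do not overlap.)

By end time: (0,3), (1,6), (6,7), (6,11), (17,20), (22,23).
Pick (0,3); next start ≥ 3 → (6,7); next start ≥ 7 → (17,20); next start ≥ 20 → (22,23).
Selected: (0,3) (6,7) (17,20) (22,23)

20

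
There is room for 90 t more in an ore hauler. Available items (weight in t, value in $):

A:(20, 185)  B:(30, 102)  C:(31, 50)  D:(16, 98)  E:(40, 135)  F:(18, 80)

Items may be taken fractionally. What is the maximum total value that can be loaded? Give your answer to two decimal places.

485.25

Greedy by value/weight ratio, highest first.
Ratios (sorted): A 9.25, D 6.12, F 4.44, B 3.40, E 3.38, C 1.61
take A (20 @ 185); take D (16 @ 98); take F (18 @ 80); take B (30 @ 102); take 6/40 of E → 20.25. Capacity used 90/90.
Total value = 485.25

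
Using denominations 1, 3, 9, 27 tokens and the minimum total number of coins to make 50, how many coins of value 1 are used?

Greedy: take as many of the largest coin as possible, then repeat with the remainder.
50 − 1×27→23 − 2×9→5 − 1×3→2 − 2×1→0
Count of 1: 2

2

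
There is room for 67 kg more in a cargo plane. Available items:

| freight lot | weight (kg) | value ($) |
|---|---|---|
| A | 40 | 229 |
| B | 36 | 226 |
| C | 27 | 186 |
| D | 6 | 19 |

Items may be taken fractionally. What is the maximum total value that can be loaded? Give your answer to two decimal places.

434.90

Ratios (sorted): C 6.89, B 6.28, A 5.72, D 3.17
take C (27 @ 186); take B (36 @ 226); take 4/40 of A → 22.90. Capacity used 67/67.
Total value = 434.90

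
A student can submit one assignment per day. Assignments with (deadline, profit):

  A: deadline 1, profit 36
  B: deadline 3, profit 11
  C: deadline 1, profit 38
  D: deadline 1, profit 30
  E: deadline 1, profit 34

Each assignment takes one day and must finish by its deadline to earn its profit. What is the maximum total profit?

49

Sort by profit descending; place each in the latest free slot ≤ its deadline.
Profit order: C=38 A=36 E=34 D=30 B=11
Assign: C→slot 1, A skipped, E skipped, D skipped, B→slot 3.
Slots: [1:C] [3:B]
Profit = 38 + 11 = 49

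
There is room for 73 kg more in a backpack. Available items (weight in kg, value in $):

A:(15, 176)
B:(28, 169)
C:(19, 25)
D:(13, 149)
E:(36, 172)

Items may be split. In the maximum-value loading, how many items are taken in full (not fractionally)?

3

Ratios (sorted): A 11.73, D 11.46, B 6.04, E 4.78, C 1.32
take A (15 @ 176); take D (13 @ 149); take B (28 @ 169); take 17/36 of E → 81.22. Capacity used 73/73.
3 item(s) taken whole; one partial (take 17/36 of E).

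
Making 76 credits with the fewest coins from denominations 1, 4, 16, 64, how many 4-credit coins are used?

76 − 1×64→12 − 3×4→0
Count of 4: 3

3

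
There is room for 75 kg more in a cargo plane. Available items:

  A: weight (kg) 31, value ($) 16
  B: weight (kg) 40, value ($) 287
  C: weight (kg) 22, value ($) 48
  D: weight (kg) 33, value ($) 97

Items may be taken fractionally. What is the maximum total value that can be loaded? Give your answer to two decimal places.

388.36

Order: B (287/40=7.17) > D (97/33=2.94) > C (48/22=2.18) > A (16/31=0.52)
Fill: take B (40 @ 287) → take D (33 @ 97) → take 2/22 of C → 4.36; 75/75 used.
Total value = 388.36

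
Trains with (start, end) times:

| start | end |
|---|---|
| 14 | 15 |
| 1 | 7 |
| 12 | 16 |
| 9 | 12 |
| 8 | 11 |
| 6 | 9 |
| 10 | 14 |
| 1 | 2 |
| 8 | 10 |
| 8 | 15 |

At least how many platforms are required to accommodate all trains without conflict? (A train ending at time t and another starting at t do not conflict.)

starts: [1, 1, 6, 8, 8, 8, 9, 10, 12, 14]
ends:   [2, 7, 9, 10, 11, 12, 14, 15, 15, 16]
s1→1 s1→2 e2→1 s6→2 e7→1 s8→2 s8→3 s8→4  — peak 4.

4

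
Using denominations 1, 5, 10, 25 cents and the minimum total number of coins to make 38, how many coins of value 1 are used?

3

Use the largest denomination that fits, subtract, and repeat.
38 − 1×25→13 − 1×10→3 − 3×1→0
Count of 1: 3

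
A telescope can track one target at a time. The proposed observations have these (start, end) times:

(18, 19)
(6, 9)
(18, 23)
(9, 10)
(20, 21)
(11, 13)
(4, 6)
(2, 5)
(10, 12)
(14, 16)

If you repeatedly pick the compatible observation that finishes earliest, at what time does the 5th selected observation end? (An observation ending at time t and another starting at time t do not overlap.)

Sorted by end: (2,5)  (4,6)  (6,9)  (9,10)  (10,12)  (11,13)  (14,16)  (18,19)  (20,21)  (18,23)
take (2,5); take (6,9); take (9,10); take (10,12); take (14,16); take (18,19); take (20,21).
Selected: (2,5) (6,9) (9,10) (10,12) (14,16) (18,19) (20,21)

16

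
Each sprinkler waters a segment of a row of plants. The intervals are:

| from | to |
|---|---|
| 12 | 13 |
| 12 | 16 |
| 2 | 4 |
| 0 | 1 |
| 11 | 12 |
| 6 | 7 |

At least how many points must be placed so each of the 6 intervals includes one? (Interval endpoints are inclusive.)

Sort by right endpoint; whenever an interval is uncovered, place a point at its right end.
Sorted: [0,1] [2,4] [6,7] [11,12] [12,13] [12,16]
{[0,1]} hit by 1; {[2,4]} hit by 4; {[6,7]} hit by 7; {[11,12],[12,13],[12,16]} hit by 12.
Points: 1, 4, 7, 12 (4 total).

4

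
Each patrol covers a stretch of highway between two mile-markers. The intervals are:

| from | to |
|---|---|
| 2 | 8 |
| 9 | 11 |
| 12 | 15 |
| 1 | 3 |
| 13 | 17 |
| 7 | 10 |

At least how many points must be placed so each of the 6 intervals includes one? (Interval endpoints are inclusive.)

3

By right end: [1,3]  [2,8]  [7,10]  [9,11]  [12,15]  [13,17]
[1,3] uncovered → point at 3; [7,10] uncovered → point at 10; [12,15] uncovered → point at 15.
Points: 3, 10, 15 (3 total).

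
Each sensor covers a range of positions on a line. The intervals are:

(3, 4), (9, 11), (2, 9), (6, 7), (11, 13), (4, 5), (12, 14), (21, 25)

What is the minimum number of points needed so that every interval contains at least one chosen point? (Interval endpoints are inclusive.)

Sorted: [3,4] [4,5] [6,7] [2,9] [9,11] [11,13] [12,14] [21,25]
{[3,4],[4,5]} hit by 4; {[6,7],[2,9]} hit by 7; {[9,11],[11,13]} hit by 11; {[12,14]} hit by 14; {[21,25]} hit by 25.
Points: 4, 7, 11, 14, 25 (5 total).

5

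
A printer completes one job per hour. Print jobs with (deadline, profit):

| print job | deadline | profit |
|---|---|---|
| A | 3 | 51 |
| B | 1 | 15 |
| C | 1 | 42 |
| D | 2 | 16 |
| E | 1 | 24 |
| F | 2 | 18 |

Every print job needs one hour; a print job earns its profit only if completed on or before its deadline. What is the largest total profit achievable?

Take jobs in profit order; each goes to the latest open slot no later than its deadline.
Profit order: A=51 C=42 E=24 F=18 D=16 B=15
Assign: A→slot 3, C→slot 1, E skipped, F→slot 2, D skipped, B skipped.
Slots: [1:C] [2:F] [3:A]
Profit = 42 + 18 + 51 = 111

111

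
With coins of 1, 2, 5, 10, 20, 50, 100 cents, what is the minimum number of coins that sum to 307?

5

307 = 3×100 + 1×5 + 1×2
Total coins = 3 + 1 + 1 = 5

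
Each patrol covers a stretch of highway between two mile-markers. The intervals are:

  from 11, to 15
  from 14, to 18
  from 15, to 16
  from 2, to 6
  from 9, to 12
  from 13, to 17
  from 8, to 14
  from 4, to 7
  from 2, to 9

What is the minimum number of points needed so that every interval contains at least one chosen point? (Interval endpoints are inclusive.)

Process intervals by earliest right end; each time one isn't hit yet, stab at its right endpoint.
By right end: [2,6]  [4,7]  [2,9]  [9,12]  [8,14]  [11,15]  [15,16]  [13,17]  [14,18]
[2,6] uncovered → point at 6; [9,12] uncovered → point at 12; [15,16] uncovered → point at 16.
Points: 6, 12, 16 (3 total).

3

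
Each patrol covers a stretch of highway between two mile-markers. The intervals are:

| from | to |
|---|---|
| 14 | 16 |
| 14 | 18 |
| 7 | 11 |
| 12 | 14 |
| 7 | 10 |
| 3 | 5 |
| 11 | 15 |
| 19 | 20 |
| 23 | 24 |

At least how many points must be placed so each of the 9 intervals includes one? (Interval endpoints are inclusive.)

5

Sort by right endpoint; whenever an interval is uncovered, place a point at its right end.
By right end: [3,5]  [7,10]  [7,11]  [12,14]  [11,15]  [14,16]  [14,18]  [19,20]  [23,24]
[3,5] uncovered → point at 5; [7,10] uncovered → point at 10; [12,14] uncovered → point at 14; [19,20] uncovered → point at 20; [23,24] uncovered → point at 24.
Points: 5, 10, 14, 20, 24 (5 total).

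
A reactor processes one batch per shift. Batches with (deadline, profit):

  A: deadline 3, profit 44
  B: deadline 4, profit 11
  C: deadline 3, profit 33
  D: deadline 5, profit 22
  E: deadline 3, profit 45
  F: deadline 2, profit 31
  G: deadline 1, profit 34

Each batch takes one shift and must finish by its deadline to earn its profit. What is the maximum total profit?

156

Profit order: E=45 A=44 G=34 C=33 F=31 D=22 B=11
Assign: E→slot 3, A→slot 2, G→slot 1, C skipped, F skipped, D→slot 5, B→slot 4.
Slots: [1:G] [2:A] [3:E] [4:B] [5:D]
Profit = 34 + 44 + 45 + 11 + 22 = 156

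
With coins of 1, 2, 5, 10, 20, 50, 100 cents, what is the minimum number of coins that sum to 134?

5

134 = 1×100 + 1×20 + 1×10 + 2×2
Total coins = 1 + 1 + 1 + 2 = 5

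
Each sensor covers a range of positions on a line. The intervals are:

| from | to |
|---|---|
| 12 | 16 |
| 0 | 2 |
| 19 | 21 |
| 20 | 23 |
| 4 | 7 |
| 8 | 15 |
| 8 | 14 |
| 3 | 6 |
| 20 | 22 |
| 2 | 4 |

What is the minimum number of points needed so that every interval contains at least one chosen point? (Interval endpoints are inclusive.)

Sort by right endpoint; whenever an interval is uncovered, place a point at its right end.
Sorted: [0,2] [2,4] [3,6] [4,7] [8,14] [8,15] [12,16] [19,21] [20,22] [20,23]
{[0,2],[2,4]} hit by 2; {[3,6],[4,7]} hit by 6; {[8,14],[8,15],[12,16]} hit by 14; {[19,21],[20,22],[20,23]} hit by 21.
Points: 2, 6, 14, 21 (4 total).

4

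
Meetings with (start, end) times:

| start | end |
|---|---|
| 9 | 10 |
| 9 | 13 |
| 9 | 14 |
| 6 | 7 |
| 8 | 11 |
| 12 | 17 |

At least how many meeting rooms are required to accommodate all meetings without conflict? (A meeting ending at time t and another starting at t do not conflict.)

4

Count concurrent intervals with a sweep; the peak is the room count.
starts: [6, 8, 9, 9, 9, 12]
ends:   [7, 10, 11, 13, 14, 17]
s6→1 e7→0 s8→1 s9→2 s9→3 s9→4  — peak 4.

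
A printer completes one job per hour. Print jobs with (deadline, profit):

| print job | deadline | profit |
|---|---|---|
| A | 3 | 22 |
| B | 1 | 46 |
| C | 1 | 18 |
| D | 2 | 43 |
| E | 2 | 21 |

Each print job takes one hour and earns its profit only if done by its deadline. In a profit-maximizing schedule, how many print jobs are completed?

Take jobs in profit order; each goes to the latest open slot no later than its deadline.
Profit order: B=46 D=43 A=22 E=21 C=18
Assign: B→slot 1, D→slot 2, A→slot 3, E skipped, C skipped.
Slots: [1:B] [2:D] [3:A]
3 of 5 scheduled.

3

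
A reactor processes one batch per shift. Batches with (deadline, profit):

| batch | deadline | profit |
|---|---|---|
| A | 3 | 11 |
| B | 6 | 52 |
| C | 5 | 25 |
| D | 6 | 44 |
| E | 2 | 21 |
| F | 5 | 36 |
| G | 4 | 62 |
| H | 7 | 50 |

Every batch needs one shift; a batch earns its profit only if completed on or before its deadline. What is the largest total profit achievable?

290

Take jobs in profit order; each goes to the latest open slot no later than its deadline.
Profit order: G=62 B=52 H=50 D=44 F=36 C=25 E=21 A=11
Assign: G→slot 4, B→slot 6, H→slot 7, D→slot 5, F→slot 3, C→slot 2, E→slot 1, A skipped.
Slots: [1:E] [2:C] [3:F] [4:G] [5:D] [6:B] [7:H]
Profit = 21 + 25 + 36 + 62 + 44 + 52 + 50 = 290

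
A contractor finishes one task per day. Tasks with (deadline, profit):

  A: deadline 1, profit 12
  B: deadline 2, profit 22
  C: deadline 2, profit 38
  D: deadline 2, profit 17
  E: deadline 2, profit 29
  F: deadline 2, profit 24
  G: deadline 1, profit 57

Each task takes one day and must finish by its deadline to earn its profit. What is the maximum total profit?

95

Take jobs in profit order; each goes to the latest open slot no later than its deadline.
Profit order: G=57 C=38 E=29 F=24 B=22 D=17 A=12
Assign: G→slot 1, C→slot 2, E skipped, F skipped, B skipped, D skipped, A skipped.
Slots: [1:G] [2:C]
Profit = 57 + 38 = 95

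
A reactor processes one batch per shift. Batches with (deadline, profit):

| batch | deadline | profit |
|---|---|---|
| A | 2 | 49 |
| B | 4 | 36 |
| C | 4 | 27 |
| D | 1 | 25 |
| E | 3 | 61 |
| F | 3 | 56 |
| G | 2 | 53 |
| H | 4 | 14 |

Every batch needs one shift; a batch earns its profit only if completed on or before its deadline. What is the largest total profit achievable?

By profit: E(d3,61), F(d3,56), G(d2,53), A(d2,49), B(d4,36), C(d4,27), D(d1,25), H(d4,14)
E→slot 3; F→slot 2; G→slot 1; A skipped; B→slot 4; C skipped; D skipped; H skipped.
Profit = 53 + 56 + 61 + 36 = 206

206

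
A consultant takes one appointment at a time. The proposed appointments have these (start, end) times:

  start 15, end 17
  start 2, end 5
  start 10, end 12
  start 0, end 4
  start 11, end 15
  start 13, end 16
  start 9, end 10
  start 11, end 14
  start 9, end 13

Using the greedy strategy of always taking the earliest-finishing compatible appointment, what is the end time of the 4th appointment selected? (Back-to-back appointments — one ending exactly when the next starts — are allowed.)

Order by finish time; keep every interval that doesn't clash with the previous kept one.
By end time: (0,4), (2,5), (9,10), (10,12), (9,13), (11,14), (11,15), (13,16), (15,17).
Pick (0,4); next start ≥ 4 → (9,10); next start ≥ 10 → (10,12); next start ≥ 12 → (13,16).
Selected: (0,4) (9,10) (10,12) (13,16)

16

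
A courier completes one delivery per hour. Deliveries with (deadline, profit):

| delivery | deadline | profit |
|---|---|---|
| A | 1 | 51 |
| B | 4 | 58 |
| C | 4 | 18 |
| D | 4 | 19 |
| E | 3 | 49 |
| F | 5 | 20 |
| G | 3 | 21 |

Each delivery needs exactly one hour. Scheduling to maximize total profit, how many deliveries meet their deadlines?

Take jobs in profit order; each goes to the latest open slot no later than its deadline.
By profit: B(d4,58), A(d1,51), E(d3,49), G(d3,21), F(d5,20), D(d4,19), C(d4,18)
B→slot 4; A→slot 1; E→slot 3; G→slot 2; F→slot 5; D skipped; C skipped.
5 of 7 scheduled.

5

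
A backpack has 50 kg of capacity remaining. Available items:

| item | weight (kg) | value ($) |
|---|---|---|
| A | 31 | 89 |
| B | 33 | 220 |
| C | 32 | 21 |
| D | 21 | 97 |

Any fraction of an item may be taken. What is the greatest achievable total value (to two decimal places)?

298.52

Order: B (220/33=6.67) > D (97/21=4.62) > A (89/31=2.87) > C (21/32=0.66)
Fill: take B (33 @ 220) → take 17/21 of D → 78.52; 50/50 used.
Total value = 298.52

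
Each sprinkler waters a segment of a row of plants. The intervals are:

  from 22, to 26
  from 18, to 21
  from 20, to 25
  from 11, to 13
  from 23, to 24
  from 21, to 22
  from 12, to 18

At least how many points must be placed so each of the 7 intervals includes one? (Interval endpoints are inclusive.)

3

Sort by right endpoint; whenever an interval is uncovered, place a point at its right end.
Sorted: [11,13] [12,18] [18,21] [21,22] [23,24] [20,25] [22,26]
{[11,13],[12,18]} hit by 13; {[18,21],[21,22]} hit by 21; {[23,24],[20,25],[22,26]} hit by 24.
Points: 13, 21, 24 (3 total).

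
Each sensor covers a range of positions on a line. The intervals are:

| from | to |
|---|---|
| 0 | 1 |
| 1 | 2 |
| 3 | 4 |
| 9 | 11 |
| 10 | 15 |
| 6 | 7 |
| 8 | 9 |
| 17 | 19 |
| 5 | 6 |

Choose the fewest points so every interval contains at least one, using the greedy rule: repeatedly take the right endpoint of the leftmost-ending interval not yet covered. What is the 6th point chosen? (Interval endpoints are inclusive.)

Process intervals by earliest right end; each time one isn't hit yet, stab at its right endpoint.
By right end: [0,1]  [1,2]  [3,4]  [5,6]  [6,7]  [8,9]  [9,11]  [10,15]  [17,19]
[0,1] uncovered → point at 1; [3,4] uncovered → point at 4; [5,6] uncovered → point at 6; [8,9] uncovered → point at 9; [10,15] uncovered → point at 15; [17,19] uncovered → point at 19.
Points: 1, 4, 6, 9, 15, 19 (6 total).

19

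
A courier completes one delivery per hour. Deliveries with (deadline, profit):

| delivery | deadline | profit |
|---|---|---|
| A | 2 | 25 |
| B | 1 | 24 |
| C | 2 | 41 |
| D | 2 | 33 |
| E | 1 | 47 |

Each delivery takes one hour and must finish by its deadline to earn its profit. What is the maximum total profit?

88

Sort by profit descending; place each in the latest free slot ≤ its deadline.
By profit: E(d1,47), C(d2,41), D(d2,33), A(d2,25), B(d1,24)
E→slot 1; C→slot 2; D skipped; A skipped; B skipped.
Profit = 47 + 41 = 88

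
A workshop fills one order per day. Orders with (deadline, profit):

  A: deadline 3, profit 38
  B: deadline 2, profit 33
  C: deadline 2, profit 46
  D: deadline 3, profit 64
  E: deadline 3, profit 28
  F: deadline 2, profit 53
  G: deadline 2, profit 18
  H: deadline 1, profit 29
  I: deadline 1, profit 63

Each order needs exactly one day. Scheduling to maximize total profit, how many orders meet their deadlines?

Sort by profit descending; place each in the latest free slot ≤ its deadline.
By profit: D(d3,64), I(d1,63), F(d2,53), C(d2,46), A(d3,38), B(d2,33), H(d1,29), E(d3,28), G(d2,18)
D→slot 3; I→slot 1; F→slot 2; C skipped; A skipped; B skipped; H skipped; E skipped; G skipped.
3 of 9 scheduled.

3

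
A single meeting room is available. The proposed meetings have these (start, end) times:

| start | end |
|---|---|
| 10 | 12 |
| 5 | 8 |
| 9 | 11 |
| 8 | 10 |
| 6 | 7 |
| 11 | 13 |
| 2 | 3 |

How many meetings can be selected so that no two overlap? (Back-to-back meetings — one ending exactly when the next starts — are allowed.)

4

Order by finish time; keep every interval that doesn't clash with the previous kept one.
Sorted by end: (2,3)  (6,7)  (5,8)  (8,10)  (9,11)  (10,12)  (11,13)
take (2,3); take (6,7); skip (5,8); take (8,10); take (10,12).
Selected 4 meetings.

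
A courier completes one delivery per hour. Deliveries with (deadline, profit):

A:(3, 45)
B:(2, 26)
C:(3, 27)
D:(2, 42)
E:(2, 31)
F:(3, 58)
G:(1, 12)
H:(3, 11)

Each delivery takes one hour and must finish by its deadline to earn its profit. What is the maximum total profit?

Take jobs in profit order; each goes to the latest open slot no later than its deadline.
Profit order: F=58 A=45 D=42 E=31 C=27 B=26 G=12 H=11
Assign: F→slot 3, A→slot 2, D→slot 1, E skipped, C skipped, B skipped, G skipped, H skipped.
Slots: [1:D] [2:A] [3:F]
Profit = 42 + 45 + 58 = 145

145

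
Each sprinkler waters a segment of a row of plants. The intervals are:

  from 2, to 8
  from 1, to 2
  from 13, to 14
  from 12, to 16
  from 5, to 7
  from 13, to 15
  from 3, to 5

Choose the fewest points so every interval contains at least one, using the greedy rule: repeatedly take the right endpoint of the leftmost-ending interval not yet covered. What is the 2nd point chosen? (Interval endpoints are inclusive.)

5

Sort by right endpoint; whenever an interval is uncovered, place a point at its right end.
By right end: [1,2]  [3,5]  [5,7]  [2,8]  [13,14]  [13,15]  [12,16]
[1,2] uncovered → point at 2; [3,5] uncovered → point at 5; [13,14] uncovered → point at 14.
Points: 2, 5, 14 (3 total).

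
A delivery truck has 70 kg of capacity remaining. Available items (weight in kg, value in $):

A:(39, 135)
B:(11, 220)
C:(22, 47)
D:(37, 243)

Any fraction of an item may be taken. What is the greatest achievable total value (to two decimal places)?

539.15

Greedy by value/weight ratio, highest first.
Ratios (sorted): B 20.00, D 6.57, A 3.46, C 2.14
take B (11 @ 220); take D (37 @ 243); take 22/39 of A → 76.15. Capacity used 70/70.
Total value = 539.15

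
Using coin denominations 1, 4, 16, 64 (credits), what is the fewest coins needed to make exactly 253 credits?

10

253 − 3×64→61 − 3×16→13 − 3×4→1 − 1×1→0
Total coins = 3 + 3 + 3 + 1 = 10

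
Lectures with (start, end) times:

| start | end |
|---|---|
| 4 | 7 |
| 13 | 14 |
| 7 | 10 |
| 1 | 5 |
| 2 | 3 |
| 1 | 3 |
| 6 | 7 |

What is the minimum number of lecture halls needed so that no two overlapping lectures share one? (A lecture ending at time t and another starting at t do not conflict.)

Events (time:±→running): 1:+→1 1:+→2 2:+→3 … peak 3.

3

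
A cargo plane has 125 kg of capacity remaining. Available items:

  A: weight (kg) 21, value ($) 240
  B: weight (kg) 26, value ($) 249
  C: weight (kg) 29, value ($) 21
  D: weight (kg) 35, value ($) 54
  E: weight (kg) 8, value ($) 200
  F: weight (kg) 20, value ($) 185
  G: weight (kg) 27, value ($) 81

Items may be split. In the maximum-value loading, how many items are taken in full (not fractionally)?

5

Sort by value per unit weight and fill in that order.
Order: E (200/8=25.00) > A (240/21=11.43) > B (249/26=9.58) > F (185/20=9.25) > G (81/27=3.00) > D (54/35=1.54) > C (21/29=0.72)
Fill: take E (8 @ 200) → take A (21 @ 240) → take B (26 @ 249) → take F (20 @ 185) → take G (27 @ 81) → take 23/35 of D → 35.49; 125/125 used.
5 item(s) taken whole; one partial (take 23/35 of D).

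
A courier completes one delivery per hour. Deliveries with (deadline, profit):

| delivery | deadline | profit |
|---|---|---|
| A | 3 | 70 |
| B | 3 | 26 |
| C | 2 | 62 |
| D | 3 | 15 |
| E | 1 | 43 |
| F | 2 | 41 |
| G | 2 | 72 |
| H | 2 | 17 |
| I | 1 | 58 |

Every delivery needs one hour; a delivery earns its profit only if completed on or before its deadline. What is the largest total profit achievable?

Sort by profit descending; place each in the latest free slot ≤ its deadline.
By profit: G(d2,72), A(d3,70), C(d2,62), I(d1,58), E(d1,43), F(d2,41), B(d3,26), H(d2,17), D(d3,15)
G→slot 2; A→slot 3; C→slot 1; I skipped; E skipped; F skipped; B skipped; H skipped; D skipped.
Profit = 62 + 72 + 70 = 204

204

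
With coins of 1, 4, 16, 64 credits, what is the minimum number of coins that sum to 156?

6

Greedy: take as many of the largest coin as possible, then repeat with the remainder.
156 = 2×64 + 1×16 + 3×4
Total coins = 2 + 1 + 3 = 6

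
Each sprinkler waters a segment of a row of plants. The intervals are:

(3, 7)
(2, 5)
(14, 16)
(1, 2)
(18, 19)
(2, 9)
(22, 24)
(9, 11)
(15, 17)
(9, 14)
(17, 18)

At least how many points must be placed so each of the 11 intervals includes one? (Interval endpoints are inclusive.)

By right end: [1,2]  [2,5]  [3,7]  [2,9]  [9,11]  [9,14]  [14,16]  [15,17]  [17,18]  [18,19]  [22,24]
[1,2] uncovered → point at 2; [3,7] uncovered → point at 7; [9,11] uncovered → point at 11; [14,16] uncovered → point at 16; [17,18] uncovered → point at 18; [22,24] uncovered → point at 24.
Points: 2, 7, 11, 16, 18, 24 (6 total).

6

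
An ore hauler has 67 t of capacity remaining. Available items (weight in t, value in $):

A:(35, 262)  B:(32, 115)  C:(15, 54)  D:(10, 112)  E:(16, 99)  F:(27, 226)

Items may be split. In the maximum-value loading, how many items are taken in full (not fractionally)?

Sort by value per unit weight and fill in that order.
Ratios (sorted): D 11.20, F 8.37, A 7.49, E 6.19, C 3.60, B 3.59
take D (10 @ 112); take F (27 @ 226); take 30/35 of A → 224.57. Capacity used 67/67.
2 item(s) taken whole; one partial (take 30/35 of A).

2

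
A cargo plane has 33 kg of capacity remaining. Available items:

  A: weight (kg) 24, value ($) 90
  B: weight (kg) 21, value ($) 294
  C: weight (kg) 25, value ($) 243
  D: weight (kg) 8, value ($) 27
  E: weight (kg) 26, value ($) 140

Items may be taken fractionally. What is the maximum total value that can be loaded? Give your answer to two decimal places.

Order: B (294/21=14.00) > C (243/25=9.72) > E (140/26=5.38) > A (90/24=3.75) > D (27/8=3.38)
Fill: take B (21 @ 294) → take 12/25 of C → 116.64; 33/33 used.
Total value = 410.64

410.64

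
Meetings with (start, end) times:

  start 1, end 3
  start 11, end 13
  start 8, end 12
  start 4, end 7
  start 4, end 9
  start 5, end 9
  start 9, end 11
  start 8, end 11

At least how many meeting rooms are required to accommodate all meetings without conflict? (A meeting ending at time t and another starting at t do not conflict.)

Events (time:±→running): 1:+→1 3:-→0 4:+→1 4:+→2 5:+→3 7:-→2 8:+→3 8:+→4 … peak 4.

4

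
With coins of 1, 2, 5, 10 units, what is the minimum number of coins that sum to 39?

Greedy: take as many of the largest coin as possible, then repeat with the remainder.
39 − 3×10→9 − 1×5→4 − 2×2→0
Total coins = 3 + 1 + 2 = 6

6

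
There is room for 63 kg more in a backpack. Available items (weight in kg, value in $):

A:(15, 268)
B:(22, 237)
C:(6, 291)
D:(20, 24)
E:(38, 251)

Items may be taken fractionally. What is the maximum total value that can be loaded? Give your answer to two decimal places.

Sort by value per unit weight and fill in that order.
Order: C (291/6=48.50) > A (268/15=17.87) > B (237/22=10.77) > E (251/38=6.61) > D (24/20=1.20)
Fill: take C (6 @ 291) → take A (15 @ 268) → take B (22 @ 237) → take 20/38 of E → 132.11; 63/63 used.
Total value = 928.11

928.11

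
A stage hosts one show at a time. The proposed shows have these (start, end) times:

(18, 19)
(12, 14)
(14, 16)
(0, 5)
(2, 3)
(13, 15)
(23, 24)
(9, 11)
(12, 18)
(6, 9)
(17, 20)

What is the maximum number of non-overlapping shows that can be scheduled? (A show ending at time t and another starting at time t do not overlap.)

Sort by end time and greedily take each interval whose start is ≥ the last chosen end.
Sorted by end: (2,3)  (0,5)  (6,9)  (9,11)  (12,14)  (13,15)  (14,16)  (12,18)  (18,19)  (17,20)  (23,24)
take (2,3); skip (0,5); take (6,9); take (9,11); take (12,14); skip (13,15); take (14,16); take (18,19); take (23,24).
Selected 7 shows.

7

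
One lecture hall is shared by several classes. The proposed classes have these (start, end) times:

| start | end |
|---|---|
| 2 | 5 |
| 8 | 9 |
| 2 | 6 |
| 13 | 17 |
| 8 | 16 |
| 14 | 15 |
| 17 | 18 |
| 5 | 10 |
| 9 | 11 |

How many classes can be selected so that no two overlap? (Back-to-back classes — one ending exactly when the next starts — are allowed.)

Greedy by earliest finish: after sorting by end time, pick each interval compatible with the last pick.
By end time: (2,5), (2,6), (8,9), (5,10), (9,11), (14,15), (8,16), (13,17), (17,18).
Pick (2,5); next start ≥ 5 → (8,9); next start ≥ 9 → (9,11); next start ≥ 11 → (14,15); next start ≥ 15 → (17,18).
Selected 5 classes.

5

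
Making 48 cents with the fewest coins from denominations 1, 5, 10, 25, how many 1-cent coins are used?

3

Greedy: take as many of the largest coin as possible, then repeat with the remainder.
48 − 1×25→23 − 2×10→3 − 3×1→0
Count of 1: 3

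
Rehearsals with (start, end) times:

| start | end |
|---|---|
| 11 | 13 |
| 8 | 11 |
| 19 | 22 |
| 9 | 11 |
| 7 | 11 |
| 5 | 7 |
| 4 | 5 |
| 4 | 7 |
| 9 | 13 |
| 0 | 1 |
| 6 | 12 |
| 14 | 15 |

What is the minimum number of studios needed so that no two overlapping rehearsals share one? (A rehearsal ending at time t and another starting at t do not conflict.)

5

The answer is the maximum number of intervals overlapping at any instant.
starts: [0, 4, 4, 5, 6, 7, 8, 9, 9, 11, 14, 19]
ends:   [1, 5, 7, 7, 11, 11, 11, 12, 13, 13, 15, 22]
s0→1 e1→0 s4→1 s4→2 e5→1 s5→2 s6→3 e7→2 e7→1 s7→2 s8→3 s9→4 s9→5  — peak 5.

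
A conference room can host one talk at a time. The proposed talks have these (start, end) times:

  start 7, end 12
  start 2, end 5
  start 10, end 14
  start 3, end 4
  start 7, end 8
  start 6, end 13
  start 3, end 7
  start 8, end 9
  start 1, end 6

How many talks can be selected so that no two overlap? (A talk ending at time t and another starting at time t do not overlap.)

Greedy by earliest finish: after sorting by end time, pick each interval compatible with the last pick.
Sorted by end: (3,4)  (2,5)  (1,6)  (3,7)  (7,8)  (8,9)  (7,12)  (6,13)  (10,14)
take (3,4); skip (3,7); take (7,8); take (8,9); skip (7,12); skip (6,13); take (10,14).
Selected 4 talks.

4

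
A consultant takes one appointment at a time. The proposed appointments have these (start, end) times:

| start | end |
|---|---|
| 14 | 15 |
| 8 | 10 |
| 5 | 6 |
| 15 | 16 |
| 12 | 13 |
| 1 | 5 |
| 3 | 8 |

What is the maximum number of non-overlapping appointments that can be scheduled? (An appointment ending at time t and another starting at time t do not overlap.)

Sorted by end: (1,5)  (5,6)  (3,8)  (8,10)  (12,13)  (14,15)  (15,16)
take (1,5); take (5,6); skip (3,8); take (8,10); take (12,13); take (14,15); take (15,16).
Selected 6 appointments.

6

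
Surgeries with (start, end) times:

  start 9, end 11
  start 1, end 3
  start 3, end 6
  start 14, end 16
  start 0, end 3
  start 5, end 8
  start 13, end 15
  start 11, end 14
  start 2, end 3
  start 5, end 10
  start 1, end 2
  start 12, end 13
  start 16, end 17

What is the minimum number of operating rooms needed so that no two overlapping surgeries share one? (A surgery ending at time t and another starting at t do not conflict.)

The answer is the maximum number of intervals overlapping at any instant.
Events (time:±→running): 0:+→1 1:+→2 1:+→3 … peak 3.

3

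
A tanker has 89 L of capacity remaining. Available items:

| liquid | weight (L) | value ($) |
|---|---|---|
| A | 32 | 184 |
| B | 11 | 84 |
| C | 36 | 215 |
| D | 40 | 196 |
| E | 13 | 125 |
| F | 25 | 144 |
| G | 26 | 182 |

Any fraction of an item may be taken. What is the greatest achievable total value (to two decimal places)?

623.28

Greedy by value/weight ratio, highest first.
Order: E (125/13=9.62) > B (84/11=7.64) > G (182/26=7.00) > C (215/36=5.97) > F (144/25=5.76) > A (184/32=5.75) > D (196/40=4.90)
Fill: take E (13 @ 125) → take B (11 @ 84) → take G (26 @ 182) → take C (36 @ 215) → take 3/25 of F → 17.28; 89/89 used.
Total value = 623.28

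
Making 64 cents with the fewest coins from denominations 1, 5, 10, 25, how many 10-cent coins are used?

1

64 − 2×25→14 − 1×10→4 − 4×1→0
Count of 10: 1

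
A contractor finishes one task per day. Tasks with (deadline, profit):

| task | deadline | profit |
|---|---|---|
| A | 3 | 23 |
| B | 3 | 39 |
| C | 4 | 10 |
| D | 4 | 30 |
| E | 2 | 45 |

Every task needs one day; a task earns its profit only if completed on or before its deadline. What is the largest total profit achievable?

Take jobs in profit order; each goes to the latest open slot no later than its deadline.
Profit order: E=45 B=39 D=30 A=23 C=10
Assign: E→slot 2, B→slot 3, D→slot 4, A→slot 1, C skipped.
Slots: [1:A] [2:E] [3:B] [4:D]
Profit = 23 + 45 + 39 + 30 = 137

137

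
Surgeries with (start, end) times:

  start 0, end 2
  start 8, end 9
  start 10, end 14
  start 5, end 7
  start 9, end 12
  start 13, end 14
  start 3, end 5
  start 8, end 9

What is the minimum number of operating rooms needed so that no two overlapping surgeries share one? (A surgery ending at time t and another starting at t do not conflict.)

Count concurrent intervals with a sweep; the peak is the room count.
Events (time:±→running): 0:+→1 2:-→0 3:+→1 5:-→0 5:+→1 7:-→0 8:+→1 8:+→2 … peak 2.

2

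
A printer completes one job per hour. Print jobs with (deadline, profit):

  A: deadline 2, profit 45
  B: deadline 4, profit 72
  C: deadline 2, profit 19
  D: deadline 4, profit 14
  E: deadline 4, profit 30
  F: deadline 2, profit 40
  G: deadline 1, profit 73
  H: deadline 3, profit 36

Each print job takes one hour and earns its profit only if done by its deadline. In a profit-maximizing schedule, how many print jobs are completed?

4

Sort by profit descending; place each in the latest free slot ≤ its deadline.
By profit: G(d1,73), B(d4,72), A(d2,45), F(d2,40), H(d3,36), E(d4,30), C(d2,19), D(d4,14)
G→slot 1; B→slot 4; A→slot 2; F skipped; H→slot 3; E skipped; C skipped; D skipped.
4 of 8 scheduled.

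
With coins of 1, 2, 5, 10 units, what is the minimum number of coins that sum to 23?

4

23 − 2×10→3 − 1×2→1 − 1×1→0
Total coins = 2 + 1 + 1 = 4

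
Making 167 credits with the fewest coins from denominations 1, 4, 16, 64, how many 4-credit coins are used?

167 = 2×64 + 2×16 + 1×4 + 3×1
Count of 4: 1

1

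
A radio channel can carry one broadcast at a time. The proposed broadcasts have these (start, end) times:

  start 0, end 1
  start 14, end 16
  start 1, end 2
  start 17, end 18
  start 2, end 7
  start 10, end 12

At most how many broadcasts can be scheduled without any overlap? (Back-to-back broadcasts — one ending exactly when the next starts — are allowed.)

6

By end time: (0,1), (1,2), (2,7), (10,12), (14,16), (17,18).
Pick (0,1); next start ≥ 1 → (1,2); next start ≥ 2 → (2,7); next start ≥ 7 → (10,12); next start ≥ 12 → (14,16); next start ≥ 16 → (17,18).
Selected 6 broadcasts.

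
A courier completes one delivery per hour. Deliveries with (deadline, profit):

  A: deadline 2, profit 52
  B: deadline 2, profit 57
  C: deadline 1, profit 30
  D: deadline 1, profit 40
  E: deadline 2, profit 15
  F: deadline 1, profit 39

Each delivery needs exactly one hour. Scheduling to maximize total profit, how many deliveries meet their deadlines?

Sort by profit descending; place each in the latest free slot ≤ its deadline.
Profit order: B=57 A=52 D=40 F=39 C=30 E=15
Assign: B→slot 2, A→slot 1, D skipped, F skipped, C skipped, E skipped.
Slots: [1:A] [2:B]
2 of 6 scheduled.

2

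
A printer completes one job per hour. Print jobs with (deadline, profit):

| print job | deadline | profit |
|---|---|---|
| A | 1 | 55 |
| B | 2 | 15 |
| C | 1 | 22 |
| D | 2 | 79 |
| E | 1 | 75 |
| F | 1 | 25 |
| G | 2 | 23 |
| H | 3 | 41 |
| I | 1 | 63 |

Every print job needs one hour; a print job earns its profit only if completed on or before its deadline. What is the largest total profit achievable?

Sort by profit descending; place each in the latest free slot ≤ its deadline.
Profit order: D=79 E=75 I=63 A=55 H=41 F=25 G=23 C=22 B=15
Assign: D→slot 2, E→slot 1, I skipped, A skipped, H→slot 3, F skipped, G skipped, C skipped, B skipped.
Slots: [1:E] [2:D] [3:H]
Profit = 75 + 79 + 41 = 195

195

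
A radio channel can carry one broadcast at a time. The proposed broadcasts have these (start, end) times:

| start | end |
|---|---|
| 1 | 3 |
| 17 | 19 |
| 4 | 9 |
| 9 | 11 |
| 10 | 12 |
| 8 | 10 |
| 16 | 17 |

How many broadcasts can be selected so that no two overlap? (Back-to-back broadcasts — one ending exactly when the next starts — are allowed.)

5

Order by finish time; keep every interval that doesn't clash with the previous kept one.
Sorted by end: (1,3)  (4,9)  (8,10)  (9,11)  (10,12)  (16,17)  (17,19)
take (1,3); take (4,9); skip (8,10); take (9,11); skip (10,12); take (16,17); take (17,19).
Selected 5 broadcasts.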